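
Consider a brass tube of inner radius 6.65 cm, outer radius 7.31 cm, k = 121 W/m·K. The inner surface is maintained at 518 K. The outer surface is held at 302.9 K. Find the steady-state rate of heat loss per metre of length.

Q' = 1.73×10^6 W/m

Q' = 2πk·ΔT/ln(r₂/r₁) = 2π × 121 × 215.1 / ln(0.0731/0.0665) = 1.73×10^6 W/m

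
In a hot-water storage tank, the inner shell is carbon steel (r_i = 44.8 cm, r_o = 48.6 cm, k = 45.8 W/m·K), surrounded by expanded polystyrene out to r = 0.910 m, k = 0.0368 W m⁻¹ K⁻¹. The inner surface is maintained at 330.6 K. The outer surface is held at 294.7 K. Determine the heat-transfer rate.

Q = 17.3 W

Resistance network (inner→outer):
  R_carbon steel = (1/0.448 − 1/0.486)/(4πk) = 0.1745/(4π·45.8) = 3.032×10^-4 K/W
  R_expanded polystyrene = (1/0.486 − 1/0.910)/(4πk) = 0.9587/(4π·0.0368) = 2.073 K/W
ΣR = 3.032×10^-4 + 2.073 = 2.073 K/W
Q = ΔT/ΣR = (330.6 K − 294.7 K)/2.073 = 17.3 W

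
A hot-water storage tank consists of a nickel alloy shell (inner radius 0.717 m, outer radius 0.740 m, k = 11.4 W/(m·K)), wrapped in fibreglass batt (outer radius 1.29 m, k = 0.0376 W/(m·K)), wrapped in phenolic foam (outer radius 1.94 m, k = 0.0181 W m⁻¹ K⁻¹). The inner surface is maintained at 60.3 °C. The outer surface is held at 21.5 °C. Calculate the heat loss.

Q = 16.4 W

Treat each layer as a resistance in series:
  R_nickel alloy = (1/0.717 − 1/0.740)/(4πk) = 0.04335/(4π·11.4) = 3.026×10^-4 K/W
  R_fibreglass batt = (1/0.740 − 1/1.29)/(4πk) = 0.5762/(4π·0.0376) = 1.219 K/W
  R_phenolic foam = (1/1.29 − 1/1.94)/(4πk) = 0.2597/(4π·0.0181) = 1.142 K/W
ΣR = 3.026×10^-4 + 1.219 + 1.142 = 2.361 K/W
Q = ΔT/ΣR = (60.3 °C − 21.5 °C)/2.361 = 16.4 W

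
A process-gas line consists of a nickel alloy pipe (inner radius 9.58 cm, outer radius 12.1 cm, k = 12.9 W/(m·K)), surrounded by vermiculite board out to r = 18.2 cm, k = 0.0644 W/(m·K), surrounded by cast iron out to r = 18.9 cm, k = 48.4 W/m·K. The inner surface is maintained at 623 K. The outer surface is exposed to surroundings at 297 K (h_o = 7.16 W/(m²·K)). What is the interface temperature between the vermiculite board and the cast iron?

T = 331.0 K

Treat each layer as a resistance in series:
  R'_nickel alloy = ln(0.121/0.0958)/(2πk) = 0.2335/(2π·12.9) = 0.002881 m·K/W
  R'_vermiculite board = ln(0.182/0.121)/(2πk) = 0.4082/(2π·0.0644) = 1.009 m·K/W
  R'_cast iron = ln(0.189/0.182)/(2πk) = 0.03774/(2π·48.4) = 1.241×10^-4 m·K/W
  R'_conv,out = 1/(2πr h) = 1/(2π·0.189·7.16) = 0.1176 m·K/W
ΣR = 0.002881 + 1.009 + 1.241×10^-4 + 0.1176 = 1.130 m·K/W
Q' = ΔT/ΣR = (623 K − 297 K)/1.130 = 288.5 W/m
From the inner boundary to the vermiculite board/cast iron interface, ΣR_partial = 1.012 m·K/W.
T_interface = T_in − Q'·ΣR_partial = 623 K − (288.5)(1.012) = 331.0 K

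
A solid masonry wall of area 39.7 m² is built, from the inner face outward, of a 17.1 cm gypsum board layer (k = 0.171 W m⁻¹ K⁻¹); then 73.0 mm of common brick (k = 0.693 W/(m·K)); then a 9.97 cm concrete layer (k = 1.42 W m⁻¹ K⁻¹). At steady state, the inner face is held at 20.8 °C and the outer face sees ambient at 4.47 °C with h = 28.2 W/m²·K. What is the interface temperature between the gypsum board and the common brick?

T = 7.32 °C

Series thermal resistances, inner to outer:
  R_gypsum board = L/(kA) = 0.171/(0.171·39.7) = 0.02519 K/W
  R_common brick = L/(kA) = 0.0730/(0.693·39.7) = 0.002653 K/W
  R_concrete = L/(kA) = 0.0997/(1.42·39.7) = 0.001769 K/W
  R_conv,out = 1/(hA) = 1/(28.2·39.7) = 8.932×10^-4 K/W
ΣR = 0.02519 + 0.002653 + 0.001769 + 8.932×10^-4 = 0.03051 K/W
Q = ΔT/ΣR = (20.8 °C − 4.47 °C)/0.03051 = 535.2 W
From the inner boundary to the gypsum board/common brick interface, ΣR_partial = 0.02519 K/W.
T_interface = T_in − Q·ΣR_partial = 20.8 °C − (535.2)(0.02519) = 7.32 °C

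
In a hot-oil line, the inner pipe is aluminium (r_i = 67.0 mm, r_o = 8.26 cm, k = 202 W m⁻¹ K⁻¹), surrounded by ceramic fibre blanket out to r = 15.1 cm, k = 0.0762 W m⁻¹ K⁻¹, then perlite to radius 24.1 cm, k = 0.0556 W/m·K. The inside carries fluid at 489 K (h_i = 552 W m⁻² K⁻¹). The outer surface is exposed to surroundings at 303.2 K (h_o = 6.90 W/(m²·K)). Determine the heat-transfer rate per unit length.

Series thermal resistances, inner to outer:
  R'_conv,in = 1/(2πr h) = 1/(2π·0.0670·552) = 0.004303 m·K/W
  R'_aluminium = ln(0.0826/0.0670)/(2πk) = 0.2093/(2π·202) = 1.649×10^-4 m·K/W
  R'_ceramic fibre blanket = ln(0.151/0.0826)/(2πk) = 0.6033/(2π·0.0762) = 1.260 m·K/W
  R'_perlite = ln(0.241/0.151)/(2πk) = 0.4675/(2π·0.0556) = 1.338 m·K/W
  R'_conv,out = 1/(2πr h) = 1/(2π·0.241·6.90) = 0.09571 m·K/W
ΣR = 0.004303 + 1.649×10^-4 + 1.260 + 1.338 + 0.09571 = 2.698 m·K/W
Q' = ΔT/ΣR = (489 K − 303.2 K)/2.698 = 68.9 W/m

Q' = 68.9 W/m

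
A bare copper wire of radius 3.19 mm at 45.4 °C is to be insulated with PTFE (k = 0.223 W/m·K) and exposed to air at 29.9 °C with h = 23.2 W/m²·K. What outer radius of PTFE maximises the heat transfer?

r_cr = 0.961 cm

For a cylinder, r_cr = k_ins/h = 0.223/23.2 = 0.00961 m = 0.961 cm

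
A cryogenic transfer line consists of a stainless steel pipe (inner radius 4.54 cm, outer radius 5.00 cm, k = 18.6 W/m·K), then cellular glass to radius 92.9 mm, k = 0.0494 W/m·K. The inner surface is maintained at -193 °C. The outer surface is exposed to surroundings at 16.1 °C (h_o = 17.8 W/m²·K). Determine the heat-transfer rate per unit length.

Treat each layer as a resistance in series:
  R'_stainless steel = ln(0.0500/0.0454)/(2πk) = 0.09651/(2π·18.6) = 8.258×10^-4 m·K/W
  R'_cellular glass = ln(0.0929/0.0500)/(2πk) = 0.6195/(2π·0.0494) = 1.996 m·K/W
  R'_conv,out = 1/(2πr h) = 1/(2π·0.0929·17.8) = 0.09625 m·K/W
ΣR = 8.258×10^-4 + 1.996 + 0.09625 = 2.093 m·K/W
Q' = ΔT/ΣR = (-193 °C − 16.1 °C)/2.093 = -99.9 W/m
(Negative Q' ⇒ heat flows inward; heat gain = 99.9 W/m.)

Q' = 99.9 W/m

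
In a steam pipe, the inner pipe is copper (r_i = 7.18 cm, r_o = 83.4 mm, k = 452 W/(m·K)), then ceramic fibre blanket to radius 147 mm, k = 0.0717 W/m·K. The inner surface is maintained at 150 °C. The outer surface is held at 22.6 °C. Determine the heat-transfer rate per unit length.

Q' = 101 W/m

Series thermal resistances, inner to outer:
  R'_copper = ln(0.0834/0.0718)/(2πk) = 0.1498/(2π·452) = 5.273×10^-5 m·K/W
  R'_ceramic fibre blanket = ln(0.147/0.0834)/(2πk) = 0.5668/(2π·0.0717) = 1.258 m·K/W
ΣR = 5.273×10^-5 + 1.258 = 1.258 m·K/W
Q' = ΔT/ΣR = (150 °C − 22.6 °C)/1.258 = 101 W/m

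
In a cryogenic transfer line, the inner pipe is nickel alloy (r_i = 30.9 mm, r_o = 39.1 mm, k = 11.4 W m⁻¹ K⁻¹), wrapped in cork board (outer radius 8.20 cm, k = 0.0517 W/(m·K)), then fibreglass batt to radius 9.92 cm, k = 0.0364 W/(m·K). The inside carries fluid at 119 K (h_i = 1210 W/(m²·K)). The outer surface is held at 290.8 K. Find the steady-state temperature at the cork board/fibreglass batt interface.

Treat each layer as a resistance in series:
  R'_conv,in = 1/(2πr h) = 1/(2π·0.0309·1210) = 0.004257 m·K/W
  R'_nickel alloy = ln(0.0391/0.0309)/(2πk) = 0.2354/(2π·11.4) = 0.003286 m·K/W
  R'_cork board = ln(0.0820/0.0391)/(2πk) = 0.7406/(2π·0.0517) = 2.280 m·K/W
  R'_fibreglass batt = ln(0.0992/0.0820)/(2πk) = 0.1904/(2π·0.0364) = 0.8326 m·K/W
ΣR = 0.004257 + 0.003286 + 2.280 + 0.8326 = 3.120 m·K/W
Q' = ΔT/ΣR = (119 K − 290.8 K)/3.120 = -55.06 W/m
From the inner boundary to the cork board/fibreglass batt interface, ΣR_partial = 2.288 m·K/W.
T_interface = T_in − Q'·ΣR_partial = 119 K − (-55.06)(2.288) = 245.0 K

T = 245.0 K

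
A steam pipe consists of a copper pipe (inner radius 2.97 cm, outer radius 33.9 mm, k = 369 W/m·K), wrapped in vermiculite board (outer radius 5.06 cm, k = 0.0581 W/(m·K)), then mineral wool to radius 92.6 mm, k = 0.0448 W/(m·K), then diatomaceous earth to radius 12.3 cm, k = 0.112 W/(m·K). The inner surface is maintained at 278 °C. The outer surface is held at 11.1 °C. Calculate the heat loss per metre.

Treat each layer as a resistance in series:
  R'_copper = ln(0.0339/0.0297)/(2πk) = 0.1323/(2π·369) = 5.705×10^-5 m·K/W
  R'_vermiculite board = ln(0.0506/0.0339)/(2πk) = 0.4005/(2π·0.0581) = 1.097 m·K/W
  R'_mineral wool = ln(0.0926/0.0506)/(2πk) = 0.6043/(2π·0.0448) = 2.147 m·K/W
  R'_diatomaceous earth = ln(0.123/0.0926)/(2πk) = 0.2839/(2π·0.112) = 0.4034 m·K/W
ΣR = 5.705×10^-5 + 1.097 + 2.147 + 0.4034 = 3.647 m·K/W
Q' = ΔT/ΣR = (278 °C − 11.1 °C)/3.647 = 73.2 W/m

Q' = 73.2 W/m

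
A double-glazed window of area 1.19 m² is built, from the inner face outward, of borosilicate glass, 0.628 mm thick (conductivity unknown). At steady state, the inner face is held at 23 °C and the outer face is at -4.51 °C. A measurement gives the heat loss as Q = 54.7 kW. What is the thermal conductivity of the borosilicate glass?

ΣR = ΔT/Q = |23 − -4.51|/54700 = 5.029×10^-4 K/W
L/(kA) = 5.029×10^-4 ⇒ k = 6.28×10^-4/(5.029×10^-4·1.19) = 1.05 W/m·K

k = 1.05 W/m·K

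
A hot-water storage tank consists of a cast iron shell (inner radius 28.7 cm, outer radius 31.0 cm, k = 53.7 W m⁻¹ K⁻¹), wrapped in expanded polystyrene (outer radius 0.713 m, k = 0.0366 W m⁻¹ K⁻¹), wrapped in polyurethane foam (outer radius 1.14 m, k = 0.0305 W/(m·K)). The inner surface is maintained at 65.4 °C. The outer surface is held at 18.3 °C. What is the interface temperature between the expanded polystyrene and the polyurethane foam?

Resistance network (inner→outer):
  R_cast iron = (1/0.287 − 1/0.310)/(4πk) = 0.2585/(4π·53.7) = 3.831×10^-4 K/W
  R_expanded polystyrene = (1/0.310 − 1/0.713)/(4πk) = 1.823/(4π·0.0366) = 3.964 K/W
  R_polyurethane foam = (1/0.713 − 1/1.14)/(4πk) = 0.5253/(4π·0.0305) = 1.371 K/W
ΣR = 3.831×10^-4 + 3.964 + 1.371 = 5.335 K/W
Q = ΔT/ΣR = (65.4 °C − 18.3 °C)/5.335 = 8.828 W
From the inner boundary to the expanded polystyrene/polyurethane foam interface, ΣR_partial = 3.964 K/W.
T_interface = T_in − Q·ΣR_partial = 65.4 °C − (8.828)(3.964) = 30.4 °C

T = 30.4 °C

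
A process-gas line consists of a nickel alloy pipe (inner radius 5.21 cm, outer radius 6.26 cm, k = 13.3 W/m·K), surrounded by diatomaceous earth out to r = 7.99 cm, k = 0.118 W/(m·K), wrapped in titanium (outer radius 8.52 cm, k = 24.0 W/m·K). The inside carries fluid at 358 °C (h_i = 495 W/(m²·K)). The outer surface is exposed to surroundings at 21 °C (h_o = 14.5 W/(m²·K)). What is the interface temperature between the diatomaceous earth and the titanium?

T = 114 °C

Treat each layer as a resistance in series:
  R'_conv,in = 1/(2πr h) = 1/(2π·0.0521·495) = 0.006171 m·K/W
  R'_nickel alloy = ln(0.0626/0.0521)/(2πk) = 0.1836/(2π·13.3) = 0.002197 m·K/W
  R'_diatomaceous earth = ln(0.0799/0.0626)/(2πk) = 0.2440/(2π·0.118) = 0.3291 m·K/W
  R'_titanium = ln(0.0852/0.0799)/(2πk) = 0.06423/(2π·24.0) = 4.259×10^-4 m·K/W
  R'_conv,out = 1/(2πr h) = 1/(2π·0.0852·14.5) = 0.1288 m·K/W
ΣR = 0.006171 + 0.002197 + 0.3291 + 4.259×10^-4 + 0.1288 = 0.4667 m·K/W
Q' = ΔT/ΣR = (358 °C − 21 °C)/0.4667 = 722.1 W/m
From the inner boundary to the diatomaceous earth/titanium interface, ΣR_partial = 0.3375 m·K/W.
T_interface = T_in − Q'·ΣR_partial = 358 °C − (722.1)(0.3375) = 114 °C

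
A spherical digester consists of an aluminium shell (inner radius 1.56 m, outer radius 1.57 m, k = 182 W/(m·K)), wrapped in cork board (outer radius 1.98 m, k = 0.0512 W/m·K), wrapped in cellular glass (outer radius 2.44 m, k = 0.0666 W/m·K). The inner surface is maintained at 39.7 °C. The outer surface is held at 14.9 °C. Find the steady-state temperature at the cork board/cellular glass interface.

Resistance network (inner→outer):
  R_aluminium = (1/1.56 − 1/1.57)/(4πk) = 0.004083/(4π·182) = 1.785×10^-6 K/W
  R_cork board = (1/1.57 − 1/1.98)/(4πk) = 0.1319/(4π·0.0512) = 0.2050 K/W
  R_cellular glass = (1/1.98 − 1/2.44)/(4πk) = 0.09521/(4π·0.0666) = 0.1138 K/W
ΣR = 1.785×10^-6 + 0.2050 + 0.1138 = 0.3188 K/W
Q = ΔT/ΣR = (39.7 °C − 14.9 °C)/0.3188 = 77.79 W
From the inner boundary to the cork board/cellular glass interface, ΣR_partial = 0.2050 K/W.
T_interface = T_in − Q·ΣR_partial = 39.7 °C − (77.79)(0.2050) = 23.8 °C

T = 23.8 °C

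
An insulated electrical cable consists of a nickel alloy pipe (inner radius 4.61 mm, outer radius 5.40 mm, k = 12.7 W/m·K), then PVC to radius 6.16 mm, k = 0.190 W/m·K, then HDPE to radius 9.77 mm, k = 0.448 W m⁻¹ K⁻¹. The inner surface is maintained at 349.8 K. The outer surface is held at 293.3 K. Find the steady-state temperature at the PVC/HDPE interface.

Treat each layer as a resistance in series:
  R'_nickel alloy = ln(0.00540/0.00461)/(2πk) = 0.1582/(2π·12.7) = 0.001982 m·K/W
  R'_PVC = ln(0.00616/0.00540)/(2πk) = 0.1317/(2π·0.190) = 0.1103 m·K/W
  R'_HDPE = ln(0.00977/0.00616)/(2πk) = 0.4612/(2π·0.448) = 0.1639 m·K/W
ΣR = 0.001982 + 0.1103 + 0.1639 = 0.2762 m·K/W
Q' = ΔT/ΣR = (349.8 K − 293.3 K)/0.2762 = 204.6 W/m
From the inner boundary to the PVC/HDPE interface, ΣR_partial = 0.1123 m·K/W.
T_interface = T_in − Q'·ΣR_partial = 349.8 K − (204.6)(0.1123) = 326.8 K

T = 326.8 K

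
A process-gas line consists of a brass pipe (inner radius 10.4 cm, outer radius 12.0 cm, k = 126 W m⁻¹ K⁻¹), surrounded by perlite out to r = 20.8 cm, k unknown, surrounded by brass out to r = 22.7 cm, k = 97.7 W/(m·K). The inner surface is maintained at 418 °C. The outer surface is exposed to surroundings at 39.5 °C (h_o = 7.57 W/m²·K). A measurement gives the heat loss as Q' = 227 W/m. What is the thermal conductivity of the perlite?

k = 0.0556 W/m·K

ΣR = ΔT/Q' = |418 − 39.5|/227 = 1.667 m·K/W
Known resistances:
  R'_brass = ln(0.120/0.104)/(2πk) = 0.1431/(2π·126) = 1.808×10^-4 m·K/W
  R'_brass = ln(0.227/0.208)/(2πk) = 0.08741/(2π·97.7) = 1.424×10^-4 m·K/W
  R'_conv,out = 1/(2πr h) = 1/(2π·0.227·7.57) = 0.09262 m·K/W
R_perlite = ΣR − ΣR_known = 1.667 − 0.09294 = 1.574 m·K/W
ln(r₂/r₁)/(2πk) = 1.574 ⇒ k = 0.5500/(2π·1.574) = 0.0556 W/m·K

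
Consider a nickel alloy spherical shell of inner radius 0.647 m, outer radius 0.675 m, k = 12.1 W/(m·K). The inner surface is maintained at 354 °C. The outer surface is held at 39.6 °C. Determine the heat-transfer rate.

Q = 746 kW

Q = 4πk·ΔT/(1/r₁ − 1/r₂) = 4π × 12.1 × 314.4 / (1/0.647 − 1/0.675) = 7.46×10^5 W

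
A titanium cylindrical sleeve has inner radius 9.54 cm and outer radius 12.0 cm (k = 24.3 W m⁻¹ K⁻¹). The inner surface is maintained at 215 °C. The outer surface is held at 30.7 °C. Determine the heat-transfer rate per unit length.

Q' = 2πk·ΔT/ln(r₂/r₁) = 2π × 24.3 × 184.3 / ln(0.120/0.0954) = 1.23×10^5 W/m

Q' = 123 kW/m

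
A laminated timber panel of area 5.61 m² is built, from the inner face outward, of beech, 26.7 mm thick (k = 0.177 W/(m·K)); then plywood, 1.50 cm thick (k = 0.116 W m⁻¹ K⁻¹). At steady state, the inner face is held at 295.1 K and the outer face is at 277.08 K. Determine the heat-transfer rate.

Resistance network (inner→outer):
  R_beech = L/(kA) = 0.0267/(0.177·5.61) = 0.02689 K/W
  R_plywood = L/(kA) = 0.0150/(0.116·5.61) = 0.02305 K/W
ΣR = 0.02689 + 0.02305 = 0.04994 K/W
Q = ΔT/ΣR = (295.1 K − 277.08 K)/0.04994 = 361 W

Q = 361 W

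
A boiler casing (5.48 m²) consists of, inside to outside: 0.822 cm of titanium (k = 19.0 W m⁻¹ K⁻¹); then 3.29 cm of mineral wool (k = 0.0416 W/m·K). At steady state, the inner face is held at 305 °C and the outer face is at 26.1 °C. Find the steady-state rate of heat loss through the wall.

Q = 1930 W

Resistance network (inner→outer):
  R_titanium = L/(kA) = 0.00822/(19.0·5.48) = 7.895×10^-5 K/W
  R_mineral wool = L/(kA) = 0.0329/(0.0416·5.48) = 0.1443 K/W
ΣR = 7.895×10^-5 + 0.1443 = 0.1444 K/W
Q = ΔT/ΣR = (305 °C − 26.1 °C)/0.1444 = 1930 W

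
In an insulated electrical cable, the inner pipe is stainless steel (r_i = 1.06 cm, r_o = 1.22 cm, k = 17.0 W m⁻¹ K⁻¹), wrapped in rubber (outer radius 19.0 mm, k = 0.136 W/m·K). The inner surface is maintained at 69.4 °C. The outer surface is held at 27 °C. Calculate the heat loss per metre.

Q' = 81.6 W/m

Series thermal resistances, inner to outer:
  R'_stainless steel = ln(0.0122/0.0106)/(2πk) = 0.1406/(2π·17.0) = 0.001316 m·K/W
  R'_rubber = ln(0.0190/0.0122)/(2πk) = 0.4430/(2π·0.136) = 0.5184 m·K/W
ΣR = 0.001316 + 0.5184 = 0.5197 m·K/W
Q' = ΔT/ΣR = (69.4 °C − 27 °C)/0.5197 = 81.6 W/m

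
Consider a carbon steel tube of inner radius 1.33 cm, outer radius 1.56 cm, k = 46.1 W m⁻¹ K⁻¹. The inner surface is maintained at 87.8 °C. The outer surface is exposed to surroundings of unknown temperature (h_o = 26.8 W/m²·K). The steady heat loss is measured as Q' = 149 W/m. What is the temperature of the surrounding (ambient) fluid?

Sum the resistances:
  R'_carbon steel = ln(0.0156/0.0133)/(2πk) = 0.1595/(2π·46.1) = 5.507×10^-4 m·K/W
  R'_conv,out = 1/(2πr h) = 1/(2π·0.0156·26.8) = 0.3807 m·K/W
ΣR = 0.3812 m·K/W
ΔT = Q'·ΣR = 149 × 0.3812 = 56.80 K
Heat flows outward, so T_out = T_in − ΔT = 87.8 − 56.80 = 31.0 °C

T_out = 31.0 °C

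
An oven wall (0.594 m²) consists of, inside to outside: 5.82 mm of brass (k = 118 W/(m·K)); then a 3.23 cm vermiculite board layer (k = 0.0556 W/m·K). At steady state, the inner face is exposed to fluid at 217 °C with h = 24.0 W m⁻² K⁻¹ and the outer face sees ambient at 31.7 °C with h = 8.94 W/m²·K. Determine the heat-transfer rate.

Treat each layer as a resistance in series:
  R_conv,in = 1/(hA) = 1/(24.0·0.594) = 0.07015 K/W
  R_brass = L/(kA) = 0.00582/(118·0.594) = 8.303×10^-5 K/W
  R_vermiculite board = L/(kA) = 0.0323/(0.0556·0.594) = 0.9780 K/W
  R_conv,out = 1/(hA) = 1/(8.94·0.594) = 0.1883 K/W
ΣR = 0.07015 + 8.303×10^-5 + 0.9780 + 0.1883 = 1.237 K/W
Q = ΔT/ΣR = (217 °C − 31.7 °C)/1.237 = 150 W

Q = 150 W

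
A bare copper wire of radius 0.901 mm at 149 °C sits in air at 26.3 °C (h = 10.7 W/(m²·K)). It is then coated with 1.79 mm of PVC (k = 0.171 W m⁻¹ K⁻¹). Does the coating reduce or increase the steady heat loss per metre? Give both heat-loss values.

increases: 7.43 → 18.7 W/m

Critical radius for a cylinder: r_cr = k/h = 0.0160 m = 1.60 cm.
Outer radius after coating: r₂ = 9.01×10^-4 + 0.00179 = 0.002691 m.
Since r₁ < r_cr and r₂ ≤ r_cr, the coating moves toward the maximum at r_cr — heat loss rises.
Bare: R = 1/(2πr₁h) = 16.51 m·K/W; Q = 122.7/16.51 = 7.43 W/m.
Coated: R = R_cond + R_conv = 6.546 m·K/W; Q = 122.7/6.546 = 18.7 W/m.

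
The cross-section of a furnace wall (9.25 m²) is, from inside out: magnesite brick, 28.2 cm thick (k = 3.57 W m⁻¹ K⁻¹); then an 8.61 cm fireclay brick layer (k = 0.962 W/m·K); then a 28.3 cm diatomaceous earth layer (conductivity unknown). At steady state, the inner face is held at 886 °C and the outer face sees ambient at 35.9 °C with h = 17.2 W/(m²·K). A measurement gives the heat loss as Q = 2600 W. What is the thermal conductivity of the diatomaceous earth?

ΣR = ΔT/Q = |886 − 35.9|/2600 = 0.3270 K/W
Known resistances:
  R_magnesite brick = L/(kA) = 0.282/(3.57·9.25) = 0.008540 K/W
  R_fireclay brick = L/(kA) = 0.0861/(0.962·9.25) = 0.009676 K/W
  R_conv,out = 1/(hA) = 1/(17.2·9.25) = 0.006285 K/W
R_diatomaceous earth = ΣR − ΣR_known = 0.3270 − 0.02450 = 0.3025 K/W
L/(kA) = 0.3025 ⇒ k = 0.283/(0.3025·9.25) = 0.101 W/m·K

k = 0.101 W/m·K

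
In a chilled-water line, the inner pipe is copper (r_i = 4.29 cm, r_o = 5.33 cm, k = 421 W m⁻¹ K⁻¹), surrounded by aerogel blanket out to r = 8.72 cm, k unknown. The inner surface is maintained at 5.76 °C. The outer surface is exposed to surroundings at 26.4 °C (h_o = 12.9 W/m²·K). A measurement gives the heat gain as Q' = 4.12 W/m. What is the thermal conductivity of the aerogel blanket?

ΣR = ΔT/Q' = |5.76 − 26.4|/4.12 = 5.010 m·K/W
Known resistances:
  R'_copper = ln(0.0533/0.0429)/(2πk) = 0.2171/(2π·421) = 8.206×10^-5 m·K/W
  R'_conv,out = 1/(2πr h) = 1/(2π·0.0872·12.9) = 0.1415 m·K/W
R_aerogel blanket = ΣR − ΣR_known = 5.010 − 0.1416 = 4.868 m·K/W
ln(r₂/r₁)/(2πk) = 4.868 ⇒ k = 0.4923/(2π·4.868) = 0.0161 W/m·K

k = 0.0161 W/m·K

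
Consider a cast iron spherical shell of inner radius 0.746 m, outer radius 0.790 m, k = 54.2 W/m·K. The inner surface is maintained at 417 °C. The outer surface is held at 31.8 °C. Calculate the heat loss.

Q = 3510 kW

Q = 4πk·ΔT/(1/r₁ − 1/r₂) = 4π × 54.2 × 385.2 / (1/0.746 − 1/0.790) = 3.51×10^6 W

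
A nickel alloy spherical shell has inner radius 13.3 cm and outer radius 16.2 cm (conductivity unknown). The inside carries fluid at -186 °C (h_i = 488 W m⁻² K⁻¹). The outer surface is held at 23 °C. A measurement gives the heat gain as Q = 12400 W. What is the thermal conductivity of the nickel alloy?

ΣR = ΔT/Q = |-186 − 23|/12400 = 0.01685 K/W
Known resistances:
  R_conv,in = 1/(4πr²h) = 1/(4π·0.133²·488) = 0.009219 K/W
R_nickel alloy = ΣR − ΣR_known = 0.01685 − 0.009219 = 0.007631 K/W
(1/r₁−1/r₂)/(4πk) = 0.007631 ⇒ k = 1.346/(4π·0.007631) = 14.0 W/m·K

k = 14.0 W/m·K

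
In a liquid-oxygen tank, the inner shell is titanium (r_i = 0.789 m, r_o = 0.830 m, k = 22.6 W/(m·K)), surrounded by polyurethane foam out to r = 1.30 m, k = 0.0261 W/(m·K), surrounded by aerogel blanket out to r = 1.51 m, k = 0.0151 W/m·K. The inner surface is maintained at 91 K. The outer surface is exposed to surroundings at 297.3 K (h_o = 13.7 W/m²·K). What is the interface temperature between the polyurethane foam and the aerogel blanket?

Treat each layer as a resistance in series:
  R_titanium = (1/0.789 − 1/0.830)/(4πk) = 0.06261/(4π·22.6) = 2.205×10^-4 K/W
  R_polyurethane foam = (1/0.830 − 1/1.30)/(4πk) = 0.4356/(4π·0.0261) = 1.328 K/W
  R_aerogel blanket = (1/1.30 − 1/1.51)/(4πk) = 0.1070/(4π·0.0151) = 0.5638 K/W
  R_conv,out = 1/(4πr²h) = 1/(4π·1.51²·13.7) = 0.002548 K/W
ΣR = 2.205×10^-4 + 1.328 + 0.5638 + 0.002548 = 1.895 K/W
Q = ΔT/ΣR = (91 K − 297.3 K)/1.895 = -108.9 W
From the inner boundary to the polyurethane foam/aerogel blanket interface, ΣR_partial = 1.328 K/W.
T_interface = T_in − Q·ΣR_partial = 91 K − (-108.9)(1.328) = 235.6 K

T = 235.6 K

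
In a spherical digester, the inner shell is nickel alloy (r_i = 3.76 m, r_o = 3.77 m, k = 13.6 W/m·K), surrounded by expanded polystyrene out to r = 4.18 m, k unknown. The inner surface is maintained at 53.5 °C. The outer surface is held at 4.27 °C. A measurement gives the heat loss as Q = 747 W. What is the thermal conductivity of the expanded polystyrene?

k = 0.0314 W/m·K

ΣR = ΔT/Q = |53.5 − 4.27|/747 = 0.06590 K/W
Known resistances:
  R_nickel alloy = (1/3.76 − 1/3.77)/(4πk) = 7.055×10^-4/(4π·13.6) = 4.128×10^-6 K/W
R_expanded polystyrene = ΣR − ΣR_known = 0.06590 − 4.128×10^-6 = 0.06590 K/W
(1/r₁−1/r₂)/(4πk) = 0.06590 ⇒ k = 0.02602/(4π·0.06590) = 0.0314 W/m·K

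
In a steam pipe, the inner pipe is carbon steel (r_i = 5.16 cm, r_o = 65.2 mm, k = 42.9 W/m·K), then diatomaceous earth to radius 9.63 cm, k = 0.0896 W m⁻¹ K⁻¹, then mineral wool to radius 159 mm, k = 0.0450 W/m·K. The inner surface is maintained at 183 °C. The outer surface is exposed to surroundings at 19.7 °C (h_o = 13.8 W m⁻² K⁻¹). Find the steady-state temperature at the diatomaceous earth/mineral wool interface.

Resistance network (inner→outer):
  R'_carbon steel = ln(0.0652/0.0516)/(2πk) = 0.2339/(2π·42.9) = 8.679×10^-4 m·K/W
  R'_diatomaceous earth = ln(0.0963/0.0652)/(2πk) = 0.3900/(2π·0.0896) = 0.6928 m·K/W
  R'_mineral wool = ln(0.159/0.0963)/(2πk) = 0.5014/(2π·0.0450) = 1.773 m·K/W
  R'_conv,out = 1/(2πr h) = 1/(2π·0.159·13.8) = 0.07253 m·K/W
ΣR = 8.679×10^-4 + 0.6928 + 1.773 + 0.07253 = 2.539 m·K/W
Q' = ΔT/ΣR = (183 °C − 19.7 °C)/2.539 = 64.32 W/m
From the inner boundary to the diatomaceous earth/mineral wool interface, ΣR_partial = 0.6937 m·K/W.
T_interface = T_in − Q'·ΣR_partial = 183 °C − (64.32)(0.6937) = 138 °C

T = 138 °C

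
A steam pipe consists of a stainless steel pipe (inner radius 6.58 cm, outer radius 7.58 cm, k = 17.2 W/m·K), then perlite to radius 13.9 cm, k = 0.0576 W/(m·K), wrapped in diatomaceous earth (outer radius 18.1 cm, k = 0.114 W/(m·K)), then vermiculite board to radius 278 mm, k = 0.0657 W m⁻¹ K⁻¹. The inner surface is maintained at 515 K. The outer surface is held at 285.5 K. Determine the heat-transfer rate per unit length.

Series thermal resistances, inner to outer:
  R'_stainless steel = ln(0.0758/0.0658)/(2πk) = 0.1415/(2π·17.2) = 0.001309 m·K/W
  R'_perlite = ln(0.139/0.0758)/(2πk) = 0.6064/(2π·0.0576) = 1.675 m·K/W
  R'_diatomaceous earth = ln(0.181/0.139)/(2πk) = 0.2640/(2π·0.114) = 0.3686 m·K/W
  R'_vermiculite board = ln(0.278/0.181)/(2πk) = 0.4291/(2π·0.0657) = 1.040 m·K/W
ΣR = 0.001309 + 1.675 + 0.3686 + 1.040 = 3.085 m·K/W
Q' = ΔT/ΣR = (515 K − 285.5 K)/3.085 = 74.4 W/m

Q' = 74.4 W/m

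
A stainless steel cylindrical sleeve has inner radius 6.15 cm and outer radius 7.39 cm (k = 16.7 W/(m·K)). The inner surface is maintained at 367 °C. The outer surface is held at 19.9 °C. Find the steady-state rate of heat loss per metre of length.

Q' = 2πk·ΔT/ln(r₂/r₁) = 2π × 16.7 × 347.1 / ln(0.0739/0.0615) = 1.98×10^5 W/m

Q' = 198 kW/m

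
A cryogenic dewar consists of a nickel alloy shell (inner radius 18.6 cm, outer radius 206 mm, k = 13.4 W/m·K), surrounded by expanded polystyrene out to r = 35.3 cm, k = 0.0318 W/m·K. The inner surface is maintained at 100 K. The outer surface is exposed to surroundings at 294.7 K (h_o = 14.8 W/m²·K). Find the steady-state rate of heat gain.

Q = 38.1 W

Series thermal resistances, inner to outer:
  R_nickel alloy = (1/0.186 − 1/0.206)/(4πk) = 0.5220/(4π·13.4) = 0.003100 K/W
  R_expanded polystyrene = (1/0.206 − 1/0.353)/(4πk) = 2.022/(4π·0.0318) = 5.059 K/W
  R_conv,out = 1/(4πr²h) = 1/(4π·0.353²·14.8) = 0.04315 K/W
ΣR = 0.003100 + 5.059 + 0.04315 = 5.105 K/W
Q = ΔT/ΣR = (100 K − 294.7 K)/5.105 = -38.1 W
(Negative Q ⇒ heat flows inward; heat gain = 38.1 W.)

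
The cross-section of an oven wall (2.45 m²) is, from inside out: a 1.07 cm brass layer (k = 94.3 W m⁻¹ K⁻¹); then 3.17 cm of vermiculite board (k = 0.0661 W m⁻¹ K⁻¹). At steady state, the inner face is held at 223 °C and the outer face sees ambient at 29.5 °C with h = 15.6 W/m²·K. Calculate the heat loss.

Treat each layer as a resistance in series:
  R_brass = L/(kA) = 0.0107/(94.3·2.45) = 4.631×10^-5 K/W
  R_vermiculite board = L/(kA) = 0.0317/(0.0661·2.45) = 0.1957 K/W
  R_conv,out = 1/(hA) = 1/(15.6·2.45) = 0.02616 K/W
ΣR = 4.631×10^-5 + 0.1957 + 0.02616 = 0.2219 K/W
Q = ΔT/ΣR = (223 °C − 29.5 °C)/0.2219 = 872 W

Q = 872 W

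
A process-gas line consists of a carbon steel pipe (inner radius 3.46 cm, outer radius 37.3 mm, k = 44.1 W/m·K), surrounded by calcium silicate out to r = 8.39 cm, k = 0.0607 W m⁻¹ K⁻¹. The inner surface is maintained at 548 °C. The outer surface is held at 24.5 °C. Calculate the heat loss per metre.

Q' = 246 W/m

Resistance network (inner→outer):
  R'_carbon steel = ln(0.0373/0.0346)/(2πk) = 0.07514/(2π·44.1) = 2.712×10^-4 m·K/W
  R'_calcium silicate = ln(0.0839/0.0373)/(2πk) = 0.8106/(2π·0.0607) = 2.125 m·K/W
ΣR = 2.712×10^-4 + 2.125 = 2.125 m·K/W
Q' = ΔT/ΣR = (548 °C − 24.5 °C)/2.125 = 246 W/m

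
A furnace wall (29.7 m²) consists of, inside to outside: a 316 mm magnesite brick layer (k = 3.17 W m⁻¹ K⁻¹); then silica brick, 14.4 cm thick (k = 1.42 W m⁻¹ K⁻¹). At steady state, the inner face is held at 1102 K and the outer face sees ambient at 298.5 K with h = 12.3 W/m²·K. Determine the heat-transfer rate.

Resistance network (inner→outer):
  R_magnesite brick = L/(kA) = 0.316/(3.17·29.7) = 0.003356 K/W
  R_silica brick = L/(kA) = 0.144/(1.42·29.7) = 0.003414 K/W
  R_conv,out = 1/(hA) = 1/(12.3·29.7) = 0.002737 K/W
ΣR = 0.003356 + 0.003414 + 0.002737 = 0.009507 K/W
Q = ΔT/ΣR = (1102 K − 298.5 K)/0.009507 = 84500 W

Q = 84.5 kW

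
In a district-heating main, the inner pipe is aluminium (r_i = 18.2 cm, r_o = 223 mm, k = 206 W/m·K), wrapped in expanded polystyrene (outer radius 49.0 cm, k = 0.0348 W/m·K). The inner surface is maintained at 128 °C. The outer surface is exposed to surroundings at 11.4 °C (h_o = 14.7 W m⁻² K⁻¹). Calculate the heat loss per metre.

Series thermal resistances, inner to outer:
  R'_aluminium = ln(0.223/0.182)/(2πk) = 0.2032/(2π·206) = 1.570×10^-4 m·K/W
  R'_expanded polystyrene = ln(0.490/0.223)/(2πk) = 0.7872/(2π·0.0348) = 3.600 m·K/W
  R'_conv,out = 1/(2πr h) = 1/(2π·0.490·14.7) = 0.02210 m·K/W
ΣR = 1.570×10^-4 + 3.600 + 0.02210 = 3.622 m·K/W
Q' = ΔT/ΣR = (128 °C − 11.4 °C)/3.622 = 32.2 W/m

Q' = 32.2 W/m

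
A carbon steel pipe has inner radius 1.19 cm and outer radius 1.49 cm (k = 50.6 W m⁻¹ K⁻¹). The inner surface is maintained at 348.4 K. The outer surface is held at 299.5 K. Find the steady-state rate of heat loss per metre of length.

Q' = 69200 W/m

Q' = 2πk·ΔT/ln(r₂/r₁) = 2π × 50.6 × 48.9 / ln(0.0149/0.0119) = 69200 W/m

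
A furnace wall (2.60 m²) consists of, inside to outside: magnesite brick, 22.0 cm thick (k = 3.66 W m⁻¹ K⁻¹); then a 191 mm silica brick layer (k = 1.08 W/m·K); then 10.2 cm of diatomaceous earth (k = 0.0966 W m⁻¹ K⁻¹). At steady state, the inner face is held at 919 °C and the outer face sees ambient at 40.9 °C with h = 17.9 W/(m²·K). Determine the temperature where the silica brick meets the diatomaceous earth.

Treat each layer as a resistance in series:
  R_magnesite brick = L/(kA) = 0.220/(3.66·2.60) = 0.02312 K/W
  R_silica brick = L/(kA) = 0.191/(1.08·2.60) = 0.06802 K/W
  R_diatomaceous earth = L/(kA) = 0.102/(0.0966·2.60) = 0.4061 K/W
  R_conv,out = 1/(hA) = 1/(17.9·2.60) = 0.02149 K/W
ΣR = 0.02312 + 0.06802 + 0.4061 + 0.02149 = 0.5187 K/W
Q = ΔT/ΣR = (919 °C − 40.9 °C)/0.5187 = 1693 W
From the inner boundary to the silica brick/diatomaceous earth interface, ΣR_partial = 0.09114 K/W.
T_interface = T_in − Q·ΣR_partial = 919 °C − (1693)(0.09114) = 765 °C

T = 765 °C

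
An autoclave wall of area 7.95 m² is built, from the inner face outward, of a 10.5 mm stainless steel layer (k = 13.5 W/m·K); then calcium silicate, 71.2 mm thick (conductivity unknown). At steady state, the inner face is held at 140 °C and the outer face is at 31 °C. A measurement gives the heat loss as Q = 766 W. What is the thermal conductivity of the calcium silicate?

ΣR = ΔT/Q = |140 − 31|/766 = 0.1423 K/W
Known resistances:
  R_stainless steel = L/(kA) = 0.0105/(13.5·7.95) = 9.783×10^-5 K/W
R_calcium silicate = ΣR − ΣR_known = 0.1423 − 9.783×10^-5 = 0.1422 K/W
L/(kA) = 0.1422 ⇒ k = 0.0712/(0.1422·7.95) = 0.0630 W/m·K

k = 0.0630 W/m·K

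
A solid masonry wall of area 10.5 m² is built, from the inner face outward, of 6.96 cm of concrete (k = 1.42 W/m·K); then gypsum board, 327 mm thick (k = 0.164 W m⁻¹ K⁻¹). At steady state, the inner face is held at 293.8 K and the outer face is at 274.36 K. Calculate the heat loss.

Q = 99.9 W

Resistance network (inner→outer):
  R_concrete = L/(kA) = 0.0696/(1.42·10.5) = 0.004668 K/W
  R_gypsum board = L/(kA) = 0.327/(0.164·10.5) = 0.1899 K/W
ΣR = 0.004668 + 0.1899 = 0.1946 K/W
Q = ΔT/ΣR = (293.8 K − 274.36 K)/0.1946 = 99.9 W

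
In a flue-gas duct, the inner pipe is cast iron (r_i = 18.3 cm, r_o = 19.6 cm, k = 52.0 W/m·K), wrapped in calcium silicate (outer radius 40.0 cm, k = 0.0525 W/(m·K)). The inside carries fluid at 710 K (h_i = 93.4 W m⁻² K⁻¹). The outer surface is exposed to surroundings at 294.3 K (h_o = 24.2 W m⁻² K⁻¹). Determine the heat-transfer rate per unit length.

Q' = 190 W/m

Treat each layer as a resistance in series:
  R'_conv,in = 1/(2πr h) = 1/(2π·0.183·93.4) = 0.009312 m·K/W
  R'_cast iron = ln(0.196/0.183)/(2πk) = 0.06863/(2π·52.0) = 2.100×10^-4 m·K/W
  R'_calcium silicate = ln(0.400/0.196)/(2πk) = 0.7133/(2π·0.0525) = 2.163 m·K/W
  R'_conv,out = 1/(2πr h) = 1/(2π·0.400·24.2) = 0.01644 m·K/W
ΣR = 0.009312 + 2.100×10^-4 + 2.163 + 0.01644 = 2.189 m·K/W
Q' = ΔT/ΣR = (710 K − 294.3 K)/2.189 = 190 W/m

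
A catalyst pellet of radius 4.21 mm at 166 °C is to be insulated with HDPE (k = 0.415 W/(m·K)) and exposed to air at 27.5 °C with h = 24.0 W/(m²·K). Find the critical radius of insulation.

r_cr = 3.46 cm

For a sphere, r_cr = 2k_ins/h = 2·0.415/24.0 = 0.0346 m = 3.46 cm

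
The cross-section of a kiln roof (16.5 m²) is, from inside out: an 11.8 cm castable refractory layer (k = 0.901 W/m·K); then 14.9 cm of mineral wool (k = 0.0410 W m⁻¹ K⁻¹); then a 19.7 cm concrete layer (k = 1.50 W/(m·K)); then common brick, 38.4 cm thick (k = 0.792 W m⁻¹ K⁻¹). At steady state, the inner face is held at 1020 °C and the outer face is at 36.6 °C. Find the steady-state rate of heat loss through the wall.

Q = 3700 W

Resistance network (inner→outer):
  R_castable refractory = L/(kA) = 0.118/(0.901·16.5) = 0.007937 K/W
  R_mineral wool = L/(kA) = 0.149/(0.0410·16.5) = 0.2203 K/W
  R_concrete = L/(kA) = 0.197/(1.50·16.5) = 0.007960 K/W
  R_common brick = L/(kA) = 0.384/(0.792·16.5) = 0.02938 K/W
ΣR = 0.007937 + 0.2203 + 0.007960 + 0.02938 = 0.2656 K/W
Q = ΔT/ΣR = (1020 °C − 36.6 °C)/0.2656 = 3700 W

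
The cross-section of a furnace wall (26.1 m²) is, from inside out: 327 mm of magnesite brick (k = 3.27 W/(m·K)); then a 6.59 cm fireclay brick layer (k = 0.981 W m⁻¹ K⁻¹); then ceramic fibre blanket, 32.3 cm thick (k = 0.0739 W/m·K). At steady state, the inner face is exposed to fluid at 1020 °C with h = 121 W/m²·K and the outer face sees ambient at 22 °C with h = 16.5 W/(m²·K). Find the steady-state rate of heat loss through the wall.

Q = 5.65 kW

Series thermal resistances, inner to outer:
  R_conv,in = 1/(hA) = 1/(121·26.1) = 3.166×10^-4 K/W
  R_magnesite brick = L/(kA) = 0.327/(3.27·26.1) = 0.003831 K/W
  R_fireclay brick = L/(kA) = 0.0659/(0.981·26.1) = 0.002574 K/W
  R_ceramic fibre blanket = L/(kA) = 0.323/(0.0739·26.1) = 0.1675 K/W
  R_conv,out = 1/(hA) = 1/(16.5·26.1) = 0.002322 K/W
ΣR = 3.166×10^-4 + 0.003831 + 0.002574 + 0.1675 + 0.002322 = 0.1765 K/W
Q = ΔT/ΣR = (1020 °C − 22 °C)/0.1765 = 5650 W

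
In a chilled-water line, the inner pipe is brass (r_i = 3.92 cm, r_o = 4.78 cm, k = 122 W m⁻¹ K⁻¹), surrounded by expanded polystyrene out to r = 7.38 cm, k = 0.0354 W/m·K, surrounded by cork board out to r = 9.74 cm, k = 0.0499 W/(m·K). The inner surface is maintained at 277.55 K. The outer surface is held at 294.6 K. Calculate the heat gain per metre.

Series thermal resistances, inner to outer:
  R'_brass = ln(0.0478/0.0392)/(2πk) = 0.1983/(2π·122) = 2.588×10^-4 m·K/W
  R'_expanded polystyrene = ln(0.0738/0.0478)/(2πk) = 0.4343/(2π·0.0354) = 1.953 m·K/W
  R'_cork board = ln(0.0974/0.0738)/(2πk) = 0.2775/(2π·0.0499) = 0.8850 m·K/W
ΣR = 2.588×10^-4 + 1.953 + 0.8850 = 2.838 m·K/W
Q' = ΔT/ΣR = (277.55 K − 294.6 K)/2.838 = -6.01 W/m
(Negative Q' ⇒ heat flows inward; heat gain = 6.01 W/m.)

Q' = 6.01 W/m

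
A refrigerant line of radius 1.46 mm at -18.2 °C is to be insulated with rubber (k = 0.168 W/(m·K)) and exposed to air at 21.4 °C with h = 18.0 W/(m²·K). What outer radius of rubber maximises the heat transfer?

r_cr = 0.933 cm

For a cylinder, r_cr = k_ins/h = 0.168/18.0 = 0.00933 m = 0.933 cm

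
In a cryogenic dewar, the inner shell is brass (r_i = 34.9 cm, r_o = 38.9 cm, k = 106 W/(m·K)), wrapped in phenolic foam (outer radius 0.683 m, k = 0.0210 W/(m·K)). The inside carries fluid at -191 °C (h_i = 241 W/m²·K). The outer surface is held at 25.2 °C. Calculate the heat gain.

Treat each layer as a resistance in series:
  R_conv,in = 1/(4πr²h) = 1/(4π·0.349²·241) = 0.002711 K/W
  R_brass = (1/0.349 − 1/0.389)/(4πk) = 0.2946/(4π·106) = 2.212×10^-4 K/W
  R_phenolic foam = (1/0.389 − 1/0.683)/(4πk) = 1.107/(4π·0.0210) = 4.193 K/W
ΣR = 0.002711 + 2.212×10^-4 + 4.193 = 4.196 K/W
Q = ΔT/ΣR = (-191 °C − 25.2 °C)/4.196 = -51.5 W
(Negative Q ⇒ heat flows inward; heat gain = 51.5 W.)

Q = 51.5 W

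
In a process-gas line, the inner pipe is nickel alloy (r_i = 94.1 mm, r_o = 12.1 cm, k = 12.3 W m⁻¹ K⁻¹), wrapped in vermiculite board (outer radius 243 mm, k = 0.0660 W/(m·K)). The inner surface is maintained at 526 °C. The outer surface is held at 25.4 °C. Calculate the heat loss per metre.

Q' = 297 W/m

Resistance network (inner→outer):
  R'_nickel alloy = ln(0.121/0.0941)/(2πk) = 0.2514/(2π·12.3) = 0.003253 m·K/W
  R'_vermiculite board = ln(0.243/0.121)/(2πk) = 0.6973/(2π·0.0660) = 1.681 m·K/W
ΣR = 0.003253 + 1.681 = 1.684 m·K/W
Q' = ΔT/ΣR = (526 °C − 25.4 °C)/1.684 = 297 W/m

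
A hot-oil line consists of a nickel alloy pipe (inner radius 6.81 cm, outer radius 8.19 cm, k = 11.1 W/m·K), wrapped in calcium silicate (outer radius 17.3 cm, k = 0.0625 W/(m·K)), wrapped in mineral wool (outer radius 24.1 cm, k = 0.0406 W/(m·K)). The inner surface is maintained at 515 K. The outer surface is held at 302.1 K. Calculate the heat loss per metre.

Q' = 66.4 W/m

Treat each layer as a resistance in series:
  R'_nickel alloy = ln(0.0819/0.0681)/(2πk) = 0.1845/(2π·11.1) = 0.002646 m·K/W
  R'_calcium silicate = ln(0.173/0.0819)/(2πk) = 0.7478/(2π·0.0625) = 1.904 m·K/W
  R'_mineral wool = ln(0.241/0.173)/(2πk) = 0.3315/(2π·0.0406) = 1.300 m·K/W
ΣR = 0.002646 + 1.904 + 1.300 = 3.207 m·K/W
Q' = ΔT/ΣR = (515 K − 302.1 K)/3.207 = 66.4 W/m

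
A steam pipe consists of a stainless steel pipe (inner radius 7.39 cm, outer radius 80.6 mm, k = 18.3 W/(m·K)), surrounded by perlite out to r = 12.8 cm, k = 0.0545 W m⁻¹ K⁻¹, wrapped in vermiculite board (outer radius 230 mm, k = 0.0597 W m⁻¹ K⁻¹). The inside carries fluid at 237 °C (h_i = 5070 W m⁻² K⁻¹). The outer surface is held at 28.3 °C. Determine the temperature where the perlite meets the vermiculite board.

Resistance network (inner→outer):
  R'_conv,in = 1/(2πr h) = 1/(2π·0.0739·5070) = 4.248×10^-4 m·K/W
  R'_stainless steel = ln(0.0806/0.0739)/(2πk) = 0.08679/(2π·18.3) = 7.548×10^-4 m·K/W
  R'_perlite = ln(0.128/0.0806)/(2πk) = 0.4625/(2π·0.0545) = 1.351 m·K/W
  R'_vermiculite board = ln(0.230/0.128)/(2πk) = 0.5860/(2π·0.0597) = 1.562 m·K/W
ΣR = 4.248×10^-4 + 7.548×10^-4 + 1.351 + 1.562 = 2.914 m·K/W
Q' = ΔT/ΣR = (237 °C − 28.3 °C)/2.914 = 71.62 W/m
From the inner boundary to the perlite/vermiculite board interface, ΣR_partial = 1.352 m·K/W.
T_interface = T_in − Q'·ΣR_partial = 237 °C − (71.62)(1.352) = 140 °C

T = 140 °C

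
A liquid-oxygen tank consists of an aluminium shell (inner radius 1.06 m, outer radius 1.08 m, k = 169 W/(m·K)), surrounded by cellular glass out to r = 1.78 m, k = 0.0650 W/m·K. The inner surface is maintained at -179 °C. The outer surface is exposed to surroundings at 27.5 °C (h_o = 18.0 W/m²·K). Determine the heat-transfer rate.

Q = 462 W

Series thermal resistances, inner to outer:
  R_aluminium = (1/1.06 − 1/1.08)/(4πk) = 0.01747/(4π·169) = 8.226×10^-6 K/W
  R_cellular glass = (1/1.08 − 1/1.78)/(4πk) = 0.3641/(4π·0.0650) = 0.4458 K/W
  R_conv,out = 1/(4πr²h) = 1/(4π·1.78²·18.0) = 0.001395 K/W
ΣR = 8.226×10^-6 + 0.4458 + 0.001395 = 0.4472 K/W
Q = ΔT/ΣR = (-179 °C − 27.5 °C)/0.4472 = -462 W
(Negative Q ⇒ heat flows inward; heat gain = 462 W.)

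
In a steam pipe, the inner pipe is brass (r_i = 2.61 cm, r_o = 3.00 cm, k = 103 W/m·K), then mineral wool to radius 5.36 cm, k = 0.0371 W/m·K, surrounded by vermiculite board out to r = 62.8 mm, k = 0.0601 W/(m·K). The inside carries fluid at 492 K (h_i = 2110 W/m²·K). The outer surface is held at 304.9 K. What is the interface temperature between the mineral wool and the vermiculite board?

Treat each layer as a resistance in series:
  R'_conv,in = 1/(2πr h) = 1/(2π·0.0261·2110) = 0.002890 m·K/W
  R'_brass = ln(0.0300/0.0261)/(2πk) = 0.1393/(2π·103) = 2.152×10^-4 m·K/W
  R'_mineral wool = ln(0.0536/0.0300)/(2πk) = 0.5804/(2π·0.0371) = 2.490 m·K/W
  R'_vermiculite board = ln(0.0628/0.0536)/(2πk) = 0.1584/(2π·0.0601) = 0.4195 m·K/W
ΣR = 0.002890 + 2.152×10^-4 + 2.490 + 0.4195 = 2.913 m·K/W
Q' = ΔT/ΣR = (492 K − 304.9 K)/2.913 = 64.23 W/m
From the inner boundary to the mineral wool/vermiculite board interface, ΣR_partial = 2.493 m·K/W.
T_interface = T_in − Q'·ΣR_partial = 492 K − (64.23)(2.493) = 331.9 K

T = 331.9 K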